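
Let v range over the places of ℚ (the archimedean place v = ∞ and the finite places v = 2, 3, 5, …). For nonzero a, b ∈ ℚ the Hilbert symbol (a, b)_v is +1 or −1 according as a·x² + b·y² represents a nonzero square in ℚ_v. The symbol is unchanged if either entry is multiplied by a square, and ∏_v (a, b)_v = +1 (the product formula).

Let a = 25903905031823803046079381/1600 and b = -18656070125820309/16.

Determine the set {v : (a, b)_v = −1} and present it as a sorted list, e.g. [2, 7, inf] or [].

[29, 37]

Mod squares: a ≡ 283309, b ≡ -29. Check v ∈ {∞, 2, 3, 5, 7, 13, 19, 29, 31, 37}.
v=31: a=31^3·(≡19), b=31^2·(≡16) mod 31; (19|31)=+1, (16|31)=+1; (−1)^{3·2·15}·(+1)^2·(+1)^3 = +1.
v=2: v_2(a)=-6, v_2(b)=-4; units ≡ 5, 3 (mod 8); ε·ε+αω+βω = 0·1+-6·1+-4·1 ≡ 0  ⇒  (a,b)_2 = +1.
v=7: a=7^2·(≡5), b=7^2·(≡5) mod 7; (5|7)=-1, (5|7)=-1; (−1)^{2·2·3}·(-1)^2·(-1)^2 = +1.
v=29: a=29^2·(≡10), b=29^1·(≡25) mod 29; (10|29)=-1, (25|29)=+1; (−1)^{2·1·14}·(-1)^1·(+1)^2 = -1.
v=∞: 283309 > 0 and -29 < 0  ⇒  (a,b)_∞ = +1.
v=3: a=3^10·(≡1), b=3^10·(≡1) mod 3; (1|3)=+1, (1|3)=+1; (−1)^{10·10·1}·(+1)^10·(+1)^10 = +1.
v=19: a=19^1·(≡2), b=19^0·(≡7) mod 19; (2|19)=-1, (7|19)=+1; (−1)^{1·0·9}·(-1)^0·(+1)^1 = +1.
v=37: a=37^3·(≡19), b=37^2·(≡8) mod 37; (19|37)=-1, (8|37)=-1; (−1)^{3·2·18}·(-1)^2·(-1)^3 = -1.
v=13: a=13^5·(≡8), b=13^2·(≡3) mod 13; (8|13)=-1, (3|13)=+1; (−1)^{5·2·6}·(-1)^2·(+1)^5 = +1.
v=5: a=5^-2·(≡4), b=5^0·(≡1) mod 5; (4|5)=+1, (1|5)=+1; (−1)^{-2·0·2}·(+1)^0·(+1)^-2 = +1.
(283309, -29 / ℚ) ramifies at {29, 37}: a division algebra.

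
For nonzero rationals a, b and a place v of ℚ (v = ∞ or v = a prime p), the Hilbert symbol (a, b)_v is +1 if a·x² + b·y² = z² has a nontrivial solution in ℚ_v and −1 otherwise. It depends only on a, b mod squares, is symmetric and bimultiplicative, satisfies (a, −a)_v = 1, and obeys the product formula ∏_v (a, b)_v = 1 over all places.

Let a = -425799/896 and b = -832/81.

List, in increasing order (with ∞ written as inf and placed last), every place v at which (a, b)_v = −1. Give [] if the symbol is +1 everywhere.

[23, inf]

Mod squares: a ≡ -5474, b ≡ -13. Check v ∈ {∞, 2, 3, 7, 11, 13, 17, 23}.
v=7: a=7^-1·(≡2), b=7^0·(≡2) mod 7; (2|7)=+1, (2|7)=+1; (−1)^{-1·0·3}·(+1)^0·(+1)^-1 = +1.
v=11: a=11^2·(≡9), b=11^0·(≡1) mod 11; (9|11)=+1, (1|11)=+1; (−1)^{2·0·5}·(+1)^0·(+1)^2 = +1.
v=3: a=3^2·(≡1), b=3^-4·(≡2) mod 3; (1|3)=+1, (2|3)=-1; (−1)^{2·-4·1}·(+1)^-4·(-1)^2 = +1.
v=23: a=23^1·(≡21), b=23^0·(≡15) mod 23; (21|23)=-1, (15|23)=-1; (−1)^{1·0·11}·(-1)^0·(-1)^1 = -1.
v=∞: -5474 < 0 and -13 < 0  ⇒  (a,b)_∞ = -1.
v=2: v_2(a)=-7, v_2(b)=6; units ≡ 7, 3 (mod 8); ε·ε+αω+βω = 1·1+-7·1+6·0 ≡ 0  ⇒  (a,b)_2 = +1.
v=17: a=17^1·(≡8), b=17^0·(≡4) mod 17; (8|17)=+1, (4|17)=+1; (−1)^{1·0·8}·(+1)^0·(+1)^1 = +1.
v=13: a=13^0·(≡10), b=13^1·(≡9) mod 13; (10|13)=+1, (9|13)=+1; (−1)^{0·1·6}·(+1)^1·(+1)^0 = +1.
(-5474, -13 / ℚ) ramifies at {23, ∞}: a division algebra.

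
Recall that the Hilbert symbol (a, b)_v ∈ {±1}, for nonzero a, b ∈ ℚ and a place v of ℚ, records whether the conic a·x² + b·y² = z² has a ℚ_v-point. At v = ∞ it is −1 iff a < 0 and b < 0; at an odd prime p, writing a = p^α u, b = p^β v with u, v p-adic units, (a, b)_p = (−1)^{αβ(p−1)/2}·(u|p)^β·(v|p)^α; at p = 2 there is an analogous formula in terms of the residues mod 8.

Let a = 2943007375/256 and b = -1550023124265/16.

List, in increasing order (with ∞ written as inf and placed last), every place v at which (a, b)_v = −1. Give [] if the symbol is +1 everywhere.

[2, 5, 7, 11]

Mod squares: a ≡ 55, b ≡ -665. Check v ∈ {∞, 2, 3, 5, 7, 11, 19}.
v=∞: 55 > 0 and -665 < 0  ⇒  (a,b)_∞ = +1.
v=19: a=19^2·(≡5), b=19^3·(≡13) mod 19; (5|19)=+1, (13|19)=-1; (−1)^{2·3·9}·(+1)^3·(-1)^2 = +1.
v=2: v_2(a)=-8, v_2(b)=-4; units ≡ 7, 7 (mod 8); ε·ε+αω+βω = 1·1+-8·0+-4·0 ≡ 1  ⇒  (a,b)_2 = -1.
v=5: a=5^3·(≡4), b=5^1·(≡2) mod 5; (4|5)=+1, (2|5)=-1; (−1)^{3·1·2}·(+1)^1·(-1)^3 = -1.
v=3: a=3^0·(≡1), b=3^2·(≡1) mod 3; (1|3)=+1, (1|3)=+1; (−1)^{0·2·1}·(+1)^2·(+1)^0 = +1.
v=7: a=7^2·(≡6), b=7^3·(≡6) mod 7; (6|7)=-1, (6|7)=-1; (−1)^{2·3·3}·(-1)^3·(-1)^2 = -1.
v=11: a=11^3·(≡5), b=11^4·(≡2) mod 11; (5|11)=+1, (2|11)=-1; (−1)^{3·4·5}·(+1)^4·(-1)^3 = -1.
(55, -665 / ℚ) ramifies at {2, 5, 7, 11}: a division algebra.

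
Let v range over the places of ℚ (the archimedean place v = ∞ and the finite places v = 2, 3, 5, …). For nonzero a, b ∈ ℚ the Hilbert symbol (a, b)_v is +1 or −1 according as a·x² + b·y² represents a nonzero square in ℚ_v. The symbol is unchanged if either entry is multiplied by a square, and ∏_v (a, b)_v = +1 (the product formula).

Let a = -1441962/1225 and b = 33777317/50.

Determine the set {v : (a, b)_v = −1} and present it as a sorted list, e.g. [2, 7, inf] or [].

(a, b) ≡ (-1978, 1378666) mod (ℚ^×)²; places V = {2, 3, 5, 7, 17, 23, 41, 43, ∞}.
(a,b)_41: α=0, u≡23; β=1, v≡30 (mod 41); (23|41)=+1, (30|41)=-1; sign (−1)^0·+1^1·-1^0 = +1.
(a,b)_2: α=1, β=-1; u≡3, v≡5 (mod 8); ε(u)ε(v)=1·0, αω(v)=1·1, βω(u)=-1·1; sum ≡ 0  ⇒  +1.
(a,b)_23: α=1, u≡16; β=1, v≡13 (mod 23); (16|23)=+1, (13|23)=+1; sign (−1)^1·+1^1·+1^1 = -1.
(a,b)_5: α=-2, u≡2; β=-2, v≡1 (mod 5); (2|5)=-1, (1|5)=+1; sign (−1)^0·-1^-2·+1^-2 = +1.
(a,b)_7: α=-2, u≡6; β=2, v≡1 (mod 7); (6|7)=-1, (1|7)=+1; sign (−1)^0·-1^2·+1^-2 = +1.
(a,b)_3: α=6, u≡2; β=0, v≡1 (mod 3); (2|3)=-1, (1|3)=+1; sign (−1)^0·-1^0·+1^6 = +1.
(a,b)_17: α=0, u≡12; β=1, v≡8 (mod 17); (12|17)=-1, (8|17)=+1; sign (−1)^0·-1^1·+1^0 = -1.
(a,b)_∞: sgn(-1978)=−, sgn(1378666)=+, so +1.
(a,b)_43: α=1, u≡31; β=1, v≡30 (mod 43); (31|43)=+1, (30|43)=-1; sign (−1)^1·+1^1·-1^1 = +1.
|Ram(-1978, 1378666)| = 2, even; anisotropic at {17, 23}.

[17, 23]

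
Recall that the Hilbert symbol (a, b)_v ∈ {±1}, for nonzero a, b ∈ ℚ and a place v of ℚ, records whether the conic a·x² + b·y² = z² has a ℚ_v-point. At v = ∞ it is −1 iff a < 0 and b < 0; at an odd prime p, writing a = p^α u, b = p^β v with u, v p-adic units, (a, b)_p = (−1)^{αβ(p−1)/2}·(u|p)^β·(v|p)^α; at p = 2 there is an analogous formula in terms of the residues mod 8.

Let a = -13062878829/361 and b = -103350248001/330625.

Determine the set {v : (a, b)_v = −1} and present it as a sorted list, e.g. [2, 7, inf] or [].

Mod squares: a ≡ -1309, b ≡ -4641. Check v ∈ {∞, 2, 3, 5, 7, 11, 13, 17, 19, 23}.
v=5: a=5^0·(≡1), b=5^-4·(≡1) mod 5; (1|5)=+1, (1|5)=+1; (−1)^{0·-4·2}·(+1)^-4·(+1)^0 = +1.
v=19: a=19^-2·(≡12), b=19^0·(≡13) mod 19; (12|19)=-1, (13|19)=-1; (−1)^{-2·0·9}·(-1)^0·(-1)^-2 = +1.
v=23: a=23^0·(≡8), b=23^-2·(≡20) mod 23; (8|23)=+1, (20|23)=-1; (−1)^{0·-2·11}·(+1)^-2·(-1)^0 = +1.
v=2: v_2(a)=0, v_2(b)=0; units ≡ 3, 7 (mod 8); ε·ε+αω+βω = 1·1+0·0+0·1 ≡ 1  ⇒  (a,b)_2 = -1.
v=7: a=7^1·(≡2), b=7^1·(≡2) mod 7; (2|7)=+1, (2|7)=+1; (−1)^{1·1·3}·(+1)^1·(+1)^1 = -1.
v=∞: -1309 < 0 and -4641 < 0  ⇒  (a,b)_∞ = -1.
v=17: a=17^1·(≡1), b=17^1·(≡4) mod 17; (1|17)=+1, (4|17)=+1; (−1)^{1·1·8}·(+1)^1·(+1)^1 = +1.
v=13: a=13^2·(≡9), b=13^3·(≡8) mod 13; (9|13)=+1, (8|13)=-1; (−1)^{2·3·6}·(+1)^3·(-1)^2 = +1.
v=11: a=11^1·(≡7), b=11^4·(≡4) mod 11; (7|11)=-1, (4|11)=+1; (−1)^{1·4·5}·(-1)^4·(+1)^1 = +1.
v=3: a=3^10·(≡2), b=3^3·(≡1) mod 3; (2|3)=-1, (1|3)=+1; (−1)^{10·3·1}·(-1)^3·(+1)^10 = -1.
Ram(-1309, -4641) = {2, 3, 7, ∞}; no ℚ_2-point on the conic.

[2, 3, 7, inf]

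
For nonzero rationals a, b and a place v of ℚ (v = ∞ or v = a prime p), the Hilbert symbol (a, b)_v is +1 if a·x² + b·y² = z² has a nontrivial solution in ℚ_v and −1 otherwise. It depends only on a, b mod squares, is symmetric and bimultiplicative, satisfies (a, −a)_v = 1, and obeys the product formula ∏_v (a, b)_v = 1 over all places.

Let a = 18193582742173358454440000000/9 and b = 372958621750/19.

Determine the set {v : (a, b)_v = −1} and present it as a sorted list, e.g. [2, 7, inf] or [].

[2, 5, 37, 41]

Mod squares: a ≡ 161690, b ≡ 3170530. Check v ∈ {∞, 2, 3, 5, 11, 13, 19, 23, 37, 41}.
v=11: a=11^2·(≡4), b=11^1·(≡7) mod 11; (4|11)=+1, (7|11)=-1; (−1)^{2·1·5}·(+1)^1·(-1)^2 = +1.
v=13: a=13^0·(≡10), b=13^2·(≡10) mod 13; (10|13)=+1, (10|13)=+1; (−1)^{0·2·6}·(+1)^2·(+1)^0 = +1.
v=23: a=23^5·(≡22), b=23^2·(≡3) mod 23; (22|23)=-1, (3|23)=+1; (−1)^{5·2·11}·(-1)^2·(+1)^5 = +1.
v=2: v_2(a)=9, v_2(b)=1; units ≡ 5, 1 (mod 8); ε·ε+αω+βω = 0·0+9·0+1·1 ≡ 1  ⇒  (a,b)_2 = -1.
v=19: a=19^3·(≡4), b=19^-1·(≡14) mod 19; (4|19)=+1, (14|19)=-1; (−1)^{3·-1·9}·(+1)^-1·(-1)^3 = +1.
v=37: a=37^3·(≡4), b=37^1·(≡13) mod 37; (4|37)=+1, (13|37)=-1; (−1)^{3·1·18}·(+1)^1·(-1)^3 = -1.
v=41: a=41^2·(≡12), b=41^1·(≡4) mod 41; (12|41)=-1, (4|41)=+1; (−1)^{2·1·20}·(-1)^1·(+1)^2 = -1.
v=∞: 161690 > 0 and 3170530 > 0  ⇒  (a,b)_∞ = +1.
v=5: a=5^7·(≡3), b=5^3·(≡1) mod 5; (3|5)=-1, (1|5)=+1; (−1)^{7·3·2}·(-1)^3·(+1)^7 = -1.
v=3: a=3^-2·(≡2), b=3^0·(≡1) mod 3; (2|3)=-1, (1|3)=+1; (−1)^{-2·0·1}·(-1)^0·(+1)^-2 = +1.
|Ram(161690, 3170530)| = 4, even; anisotropic at {2, 5, 37, 41}.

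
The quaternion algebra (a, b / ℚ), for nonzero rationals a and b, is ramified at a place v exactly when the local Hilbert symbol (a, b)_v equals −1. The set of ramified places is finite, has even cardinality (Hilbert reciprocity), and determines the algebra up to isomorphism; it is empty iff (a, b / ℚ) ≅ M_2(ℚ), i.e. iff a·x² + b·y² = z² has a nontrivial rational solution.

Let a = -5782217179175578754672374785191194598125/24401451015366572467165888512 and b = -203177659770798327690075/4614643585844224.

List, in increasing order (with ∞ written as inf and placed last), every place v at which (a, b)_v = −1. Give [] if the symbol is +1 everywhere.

[2, 11, 23, inf]

(a, b) ≡ (-506, -3) mod (ℚ^×)²; places V = {2, 3, 5, 7, 11, 13, 23, 31, 47, ∞}.
(a,b)_3: α=-4, u≡1; β=3, v≡2 (mod 3); (1|3)=+1, (2|3)=-1; sign (−1)^0·+1^3·-1^-4 = +1.
(a,b)_23: α=3, u≡12; β=2, v≡21 (mod 23); (12|23)=+1, (21|23)=-1; sign (−1)^0·+1^2·-1^3 = -1.
(a,b)_5: α=4, u≡4; β=2, v≡3 (mod 5); (4|5)=+1, (3|5)=-1; sign (−1)^0·+1^2·-1^4 = +1.
(a,b)_∞: sgn(-506)=−, sgn(-3)=−, so -1.
(a,b)_2: α=-15, β=-10; u≡3, v≡5 (mod 8); ε(u)ε(v)=1·0, αω(v)=-15·1, βω(u)=-10·1; sum ≡ 1  ⇒  -1.
(a,b)_13: α=12, u≡4; β=8, v≡3 (mod 13); (4|13)=+1, (3|13)=+1; sign (−1)^0·+1^8·+1^12 = +1.
(a,b)_11: α=9, u≡5; β=2, v≡10 (mod 11); (5|11)=+1, (10|11)=-1; sign (−1)^0·+1^2·-1^9 = -1.
(a,b)_47: α=-6, u≡38; β=-4, v≡39 (mod 47); (38|47)=-1, (39|47)=-1; sign (−1)^0·-1^-4·-1^-6 = +1.
(a,b)_7: α=12, u≡5; β=8, v≡2 (mod 7); (5|7)=-1, (2|7)=+1; sign (−1)^0·-1^8·+1^12 = +1.
(a,b)_31: α=-8, u≡3; β=-4, v≡18 (mod 31); (3|31)=-1, (18|31)=+1; sign (−1)^0·-1^-4·+1^-8 = +1.
|Ram(-506, -3)| = 4, even; anisotropic at {2, 11, 23, ∞}.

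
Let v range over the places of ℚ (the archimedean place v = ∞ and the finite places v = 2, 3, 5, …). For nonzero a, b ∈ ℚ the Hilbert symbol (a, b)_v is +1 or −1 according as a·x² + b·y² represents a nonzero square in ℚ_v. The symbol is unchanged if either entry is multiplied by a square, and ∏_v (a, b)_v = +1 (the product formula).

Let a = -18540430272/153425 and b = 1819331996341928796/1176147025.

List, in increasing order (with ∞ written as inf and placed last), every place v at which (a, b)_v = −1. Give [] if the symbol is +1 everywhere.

(a, b) ≡ (-391, 39) mod (ℚ^×)²; places V = {2, 3, 5, 7, 13, 17, 19, 23, ∞}.
(a,b)_17: α=-1, u≡12; β=0, v≡7 (mod 17); (12|17)=-1, (7|17)=-1; sign (−1)^0·-1^0·-1^-1 = -1.
(a,b)_5: α=-2, u≡4; β=-2, v≡1 (mod 5); (4|5)=+1, (1|5)=+1; sign (−1)^0·+1^-2·+1^-2 = +1.
(a,b)_2: α=6, β=2; u≡1, v≡7 (mod 8); ε(u)ε(v)=0·1, αω(v)=6·0, βω(u)=2·0; sum ≡ 0  ⇒  +1.
(a,b)_∞: sgn(-391)=−, sgn(39)=+, so +1.
(a,b)_19: α=-2, u≡12; β=-6, v≡9 (mod 19); (12|19)=-1, (9|19)=+1; sign (−1)^0·-1^-6·+1^-2 = +1.
(a,b)_3: α=2, u≡2; β=9, v≡1 (mod 3); (2|3)=-1, (1|3)=+1; sign (−1)^0·-1^9·+1^2 = -1.
(a,b)_7: α=2, u≡4; β=6, v≡4 (mod 7); (4|7)=+1, (4|7)=+1; sign (−1)^0·+1^6·+1^2 = +1.
(a,b)_13: α=4, u≡10; β=5, v≡3 (mod 13); (10|13)=+1, (3|13)=+1; sign (−1)^0·+1^5·+1^4 = +1.
(a,b)_23: α=1, u≡1; β=2, v≡12 (mod 23); (1|23)=+1, (12|23)=+1; sign (−1)^0·+1^2·+1^1 = +1.
(-391, 39 / ℚ) ramifies at {3, 17}: a division algebra.

[3, 17]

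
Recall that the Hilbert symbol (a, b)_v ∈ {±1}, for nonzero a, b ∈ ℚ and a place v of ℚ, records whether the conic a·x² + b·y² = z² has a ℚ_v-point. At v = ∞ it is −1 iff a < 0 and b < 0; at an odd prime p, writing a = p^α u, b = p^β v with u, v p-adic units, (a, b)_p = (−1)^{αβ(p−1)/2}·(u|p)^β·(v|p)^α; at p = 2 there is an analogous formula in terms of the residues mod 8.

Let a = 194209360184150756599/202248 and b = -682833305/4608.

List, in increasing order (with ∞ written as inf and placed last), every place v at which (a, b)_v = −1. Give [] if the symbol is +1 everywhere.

[2, 5, 11, 17]

(a, b) ≡ (49742, -13090) mod (ℚ^×)²; places V = {2, 3, 5, 7, 11, 17, 19, 53, ∞}.
(a,b)_∞: sgn(49742)=+, sgn(-13090)=−, so +1.
(a,b)_7: α=3, u≡4; β=1, v≡5 (mod 7); (4|7)=+1, (5|7)=-1; sign (−1)^1·+1^1·-1^3 = +1.
(a,b)_19: α=5, u≡13; β=2, v≡4 (mod 19); (13|19)=-1, (4|19)=+1; sign (−1)^0·-1^2·+1^5 = +1.
(a,b)_53: α=-2, u≡17; β=0, v≡40 (mod 53); (17|53)=+1, (40|53)=+1; sign (−1)^0·+1^0·+1^-2 = +1.
(a,b)_17: α=5, u≡9; β=3, v≡7 (mod 17); (9|17)=+1, (7|17)=-1; sign (−1)^0·+1^3·-1^5 = -1.
(a,b)_5: α=0, u≡3; β=1, v≡3 (mod 5); (3|5)=-1, (3|5)=-1; sign (−1)^0·-1^1·-1^0 = -1.
(a,b)_11: α=5, u≡1; β=1, v≡5 (mod 11); (1|11)=+1, (5|11)=+1; sign (−1)^1·+1^1·+1^5 = -1.
(a,b)_2: α=-3, β=-9; u≡7, v≡7 (mod 8); ε(u)ε(v)=1·1, αω(v)=-3·0, βω(u)=-9·0; sum ≡ 1  ⇒  -1.
(a,b)_3: α=-2, u≡2; β=-2, v≡2 (mod 3); (2|3)=-1, (2|3)=-1; sign (−1)^0·-1^-2·-1^-2 = +1.
(49742, -13090 / ℚ) ramifies at {2, 5, 11, 17}: a division algebra.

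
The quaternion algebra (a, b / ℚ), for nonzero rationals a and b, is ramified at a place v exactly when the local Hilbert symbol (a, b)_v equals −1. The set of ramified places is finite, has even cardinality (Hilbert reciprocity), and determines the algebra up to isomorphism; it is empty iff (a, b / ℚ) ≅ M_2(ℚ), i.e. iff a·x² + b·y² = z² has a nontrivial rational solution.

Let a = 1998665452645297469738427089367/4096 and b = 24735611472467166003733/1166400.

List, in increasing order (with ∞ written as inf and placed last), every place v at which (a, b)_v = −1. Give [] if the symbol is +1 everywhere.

Mod squares: a ≡ 11687, b ≡ 1069453. Check v ∈ {∞, 2, 3, 5, 7, 11, 13, 17, 19, 29, 31, 43}.
v=5: a=5^0·(≡2), b=5^-2·(≡3) mod 5; (2|5)=-1, (3|5)=-1; (−1)^{0·-2·2}·(-1)^-2·(-1)^0 = +1.
v=13: a=13^3·(≡2), b=13^6·(≡6) mod 13; (2|13)=-1, (6|13)=-1; (−1)^{3·6·6}·(-1)^6·(-1)^3 = -1.
v=29: a=29^3·(≡14), b=29^2·(≡25) mod 29; (14|29)=-1, (25|29)=+1; (−1)^{3·2·14}·(-1)^2·(+1)^3 = +1.
v=19: a=19^2·(≡3), b=19^1·(≡16) mod 19; (3|19)=-1, (16|19)=+1; (−1)^{2·1·9}·(-1)^1·(+1)^2 = -1.
v=∞: 11687 > 0 and 1069453 > 0  ⇒  (a,b)_∞ = +1.
v=3: a=3^2·(≡2), b=3^-6·(≡1) mod 3; (2|3)=-1, (1|3)=+1; (−1)^{2·-6·1}·(-1)^-6·(+1)^2 = +1.
v=31: a=31^3·(≡16), b=31^2·(≡22) mod 31; (16|31)=+1, (22|31)=-1; (−1)^{3·2·15}·(+1)^2·(-1)^3 = -1.
v=2: v_2(a)=-12, v_2(b)=-6; units ≡ 7, 5 (mod 8); ε·ε+αω+βω = 1·0+-12·1+-6·0 ≡ 0  ⇒  (a,b)_2 = +1.
v=17: a=17^0·(≡13), b=17^1·(≡15) mod 17; (13|17)=+1, (15|17)=+1; (−1)^{0·1·8}·(+1)^1·(+1)^0 = +1.
v=43: a=43^2·(≡37), b=43^1·(≡24) mod 43; (37|43)=-1, (24|43)=+1; (−1)^{2·1·21}·(-1)^1·(+1)^2 = -1.
v=7: a=7^6·(≡1), b=7^3·(≡4) mod 7; (1|7)=+1, (4|7)=+1; (−1)^{6·3·3}·(+1)^3·(+1)^6 = +1.
v=11: a=11^6·(≡5), b=11^3·(≡3) mod 11; (5|11)=+1, (3|11)=+1; (−1)^{6·3·5}·(+1)^3·(+1)^6 = +1.
Ram(11687, 1069453) = {13, 19, 31, 43}; no ℚ_13-point on the conic.

[13, 19, 31, 43]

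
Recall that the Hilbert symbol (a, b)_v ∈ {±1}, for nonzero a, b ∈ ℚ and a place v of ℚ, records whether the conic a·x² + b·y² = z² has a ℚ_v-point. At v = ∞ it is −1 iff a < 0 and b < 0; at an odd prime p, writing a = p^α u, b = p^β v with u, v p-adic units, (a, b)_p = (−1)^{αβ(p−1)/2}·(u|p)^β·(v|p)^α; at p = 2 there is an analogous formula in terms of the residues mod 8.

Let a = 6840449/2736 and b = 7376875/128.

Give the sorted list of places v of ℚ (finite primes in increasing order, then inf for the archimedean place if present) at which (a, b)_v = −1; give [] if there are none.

Mod squares: a ≡ 54131, b ≡ 23606. Check v ∈ {∞, 2, 3, 5, 7, 11, 19, 29, 37}.
v=37: a=37^1·(≡6), b=37^1·(≡12) mod 37; (6|37)=-1, (12|37)=+1; (−1)^{1·1·18}·(-1)^1·(+1)^1 = -1.
v=29: a=29^0·(≡19), b=29^1·(≡11) mod 29; (19|29)=-1, (11|29)=-1; (−1)^{0·1·14}·(-1)^1·(-1)^0 = -1.
v=7: a=7^5·(≡6), b=7^0·(≡1) mod 7; (6|7)=-1, (1|7)=+1; (−1)^{5·0·3}·(-1)^0·(+1)^5 = +1.
v=2: v_2(a)=-4, v_2(b)=-7; units ≡ 3, 3 (mod 8); ε·ε+αω+βω = 1·1+-4·1+-7·1 ≡ 0  ⇒  (a,b)_2 = +1.
v=5: a=5^0·(≡4), b=5^4·(≡1) mod 5; (4|5)=+1, (1|5)=+1; (−1)^{0·4·2}·(+1)^4·(+1)^0 = +1.
v=∞: 54131 > 0 and 23606 > 0  ⇒  (a,b)_∞ = +1.
v=3: a=3^-2·(≡2), b=3^0·(≡2) mod 3; (2|3)=-1, (2|3)=-1; (−1)^{-2·0·1}·(-1)^0·(-1)^-2 = +1.
v=11: a=11^1·(≡5), b=11^1·(≡3) mod 11; (5|11)=+1, (3|11)=+1; (−1)^{1·1·5}·(+1)^1·(+1)^1 = -1.
v=19: a=19^-1·(≡8), b=19^0·(≡13) mod 19; (8|19)=-1, (13|19)=-1; (−1)^{-1·0·9}·(-1)^0·(-1)^-1 = -1.
(54131, 23606 / ℚ) ramifies at {11, 19, 29, 37}: a division algebra.

[11, 19, 29, 37]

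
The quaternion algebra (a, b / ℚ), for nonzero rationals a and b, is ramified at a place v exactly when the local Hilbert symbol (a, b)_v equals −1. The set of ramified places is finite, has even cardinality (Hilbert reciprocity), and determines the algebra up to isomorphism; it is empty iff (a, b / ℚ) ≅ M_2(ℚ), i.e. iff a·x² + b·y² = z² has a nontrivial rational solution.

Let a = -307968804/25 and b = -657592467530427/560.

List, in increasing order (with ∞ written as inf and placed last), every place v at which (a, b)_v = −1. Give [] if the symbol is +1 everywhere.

Mod squares: a ≡ -3289, b ≡ -14105. Check v ∈ {∞, 2, 3, 5, 7, 11, 13, 17, 23, 31}.
v=∞: -3289 < 0 and -14105 < 0  ⇒  (a,b)_∞ = -1.
v=23: a=23^1·(≡4), b=23^2·(≡15) mod 23; (4|23)=+1, (15|23)=-1; (−1)^{1·2·11}·(+1)^2·(-1)^1 = -1.
v=3: a=3^4·(≡2), b=3^6·(≡1) mod 3; (2|3)=-1, (1|3)=+1; (−1)^{4·6·1}·(-1)^6·(+1)^4 = +1.
v=11: a=11^1·(≡1), b=11^4·(≡8) mod 11; (1|11)=+1, (8|11)=-1; (−1)^{1·4·5}·(+1)^4·(-1)^1 = -1.
v=7: a=7^0·(≡1), b=7^-1·(≡4) mod 7; (1|7)=+1, (4|7)=+1; (−1)^{0·-1·3}·(+1)^-1·(+1)^0 = +1.
v=13: a=13^1·(≡8), b=13^1·(≡11) mod 13; (8|13)=-1, (11|13)=-1; (−1)^{1·1·6}·(-1)^1·(-1)^1 = +1.
v=5: a=5^-2·(≡1), b=5^-1·(≡4) mod 5; (1|5)=+1, (4|5)=+1; (−1)^{-2·-1·2}·(+1)^-1·(+1)^-2 = +1.
v=2: v_2(a)=2, v_2(b)=-4; units ≡ 7, 7 (mod 8); ε·ε+αω+βω = 1·1+2·0+-4·0 ≡ 1  ⇒  (a,b)_2 = -1.
v=31: a=31^0·(≡8), b=31^1·(≡4) mod 31; (8|31)=+1, (4|31)=+1; (−1)^{0·1·15}·(+1)^1·(+1)^0 = +1.
v=17: a=17^2·(≡16), b=17^2·(≡12) mod 17; (16|17)=+1, (12|17)=-1; (−1)^{2·2·8}·(+1)^2·(-1)^2 = +1.
Ram(-3289, -14105) = {2, 11, 23, ∞}; no ℚ_2-point on the conic.

[2, 11, 23, inf]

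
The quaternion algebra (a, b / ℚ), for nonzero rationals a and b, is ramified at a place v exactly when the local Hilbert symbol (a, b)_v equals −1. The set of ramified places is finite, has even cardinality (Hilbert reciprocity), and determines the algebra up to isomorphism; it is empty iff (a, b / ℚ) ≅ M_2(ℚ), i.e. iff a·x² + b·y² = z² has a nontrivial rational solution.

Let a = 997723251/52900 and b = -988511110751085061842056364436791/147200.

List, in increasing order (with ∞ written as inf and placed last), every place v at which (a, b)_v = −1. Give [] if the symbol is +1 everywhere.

(a, b) ≡ (27931, -906372017) mod (ℚ^×)²; places V = {2, 3, 5, 7, 13, 17, 23, 31, 37, 43, 47, 53, ∞}.
(a,b)_37: α=0, u≡36; β=1, v≡10 (mod 37); (36|37)=+1, (10|37)=+1; sign (−1)^0·+1^1·+1^0 = +1.
(a,b)_17: α=1, u≡6; β=5, v≡5 (mod 17); (6|17)=-1, (5|17)=-1; sign (−1)^0·-1^5·-1^1 = +1.
(a,b)_∞: sgn(27931)=+, sgn(-906372017)=−, so +1.
(a,b)_3: α=6, u≡1; β=14, v≡1 (mod 3); (1|3)=+1, (1|3)=+1; sign (−1)^0·+1^14·+1^6 = +1.
(a,b)_53: α=1, u≡27; β=4, v≡49 (mod 53); (27|53)=-1, (49|53)=+1; sign (−1)^0·-1^4·+1^1 = +1.
(a,b)_7: α=2, u≡1; β=2, v≡2 (mod 7); (1|7)=+1, (2|7)=+1; sign (−1)^0·+1^2·+1^2 = +1.
(a,b)_31: α=1, u≡19; β=3, v≡3 (mod 31); (19|31)=+1, (3|31)=-1; sign (−1)^1·+1^3·-1^1 = +1.
(a,b)_47: α=0, u≡40; β=1, v≡24 (mod 47); (40|47)=-1, (24|47)=+1; sign (−1)^0·-1^1·+1^0 = -1.
(a,b)_13: α=0, u≡6; β=2, v≡2 (mod 13); (6|13)=-1, (2|13)=-1; sign (−1)^0·-1^2·-1^0 = +1.
(a,b)_5: α=-2, u≡1; β=-2, v≡3 (mod 5); (1|5)=+1, (3|5)=-1; sign (−1)^0·+1^-2·-1^-2 = +1.
(a,b)_43: α=0, u≡40; β=1, v≡6 (mod 43); (40|43)=+1, (6|43)=+1; sign (−1)^0·+1^1·+1^0 = +1.
(a,b)_2: α=-2, β=-8; u≡3, v≡7 (mod 8); ε(u)ε(v)=1·1, αω(v)=-2·0, βω(u)=-8·1; sum ≡ 1  ⇒  -1.
(a,b)_23: α=-2, u≡8; β=-1, v≡12 (mod 23); (8|23)=+1, (12|23)=+1; sign (−1)^0·+1^-1·+1^-2 = +1.
|Ram(27931, -906372017)| = 2, even; anisotropic at {2, 47}.

[2, 47]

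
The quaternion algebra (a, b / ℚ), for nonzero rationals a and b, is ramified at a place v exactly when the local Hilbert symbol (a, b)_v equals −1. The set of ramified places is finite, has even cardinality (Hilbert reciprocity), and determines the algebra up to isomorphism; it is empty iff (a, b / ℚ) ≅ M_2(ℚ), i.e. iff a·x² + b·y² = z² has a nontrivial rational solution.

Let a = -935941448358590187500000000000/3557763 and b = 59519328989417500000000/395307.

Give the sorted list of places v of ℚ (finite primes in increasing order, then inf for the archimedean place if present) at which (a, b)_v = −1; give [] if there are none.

[2, 3, 29, 47]

Mod squares: a ≡ -80185290, b ≡ 3684189. Check v ∈ {∞, 2, 3, 5, 7, 11, 17, 29, 37, 47, 53}.
v=∞: -80185290 < 0 and 3684189 > 0  ⇒  (a,b)_∞ = +1.
v=53: a=53^1·(≡20), b=53^1·(≡23) mod 53; (20|53)=-1, (23|53)=-1; (−1)^{1·1·26}·(-1)^1·(-1)^1 = +1.
v=37: a=37^3·(≡15), b=37^2·(≡11) mod 37; (15|37)=-1, (11|37)=+1; (−1)^{3·2·18}·(-1)^2·(+1)^3 = +1.
v=11: a=11^-4·(≡8), b=11^-4·(≡1) mod 11; (8|11)=-1, (1|11)=+1; (−1)^{-4·-4·5}·(-1)^-4·(+1)^-4 = +1.
v=5: a=5^15·(≡2), b=5^10·(≡1) mod 5; (2|5)=-1, (1|5)=+1; (−1)^{15·10·2}·(-1)^10·(+1)^15 = +1.
v=3: a=3^-5·(≡1), b=3^-3·(≡1) mod 3; (1|3)=+1, (1|3)=+1; (−1)^{-5·-3·1}·(+1)^-3·(+1)^-5 = -1.
v=29: a=29^1·(≡4), b=29^1·(≡2) mod 29; (4|29)=+1, (2|29)=-1; (−1)^{1·1·14}·(+1)^1·(-1)^1 = -1.
v=47: a=47^1·(≡15), b=47^1·(≡43) mod 47; (15|47)=-1, (43|47)=-1; (−1)^{1·1·23}·(-1)^1·(-1)^1 = -1.
v=7: a=7^2·(≡2), b=7^2·(≡6) mod 7; (2|7)=+1, (6|7)=-1; (−1)^{2·2·3}·(+1)^2·(-1)^2 = +1.
v=2: v_2(a)=11, v_2(b)=8; units ≡ 3, 5 (mod 8); ε·ε+αω+βω = 1·0+11·1+8·1 ≡ 1  ⇒  (a,b)_2 = -1.
v=17: a=17^4·(≡13), b=17^3·(≡8) mod 17; (13|17)=+1, (8|17)=+1; (−1)^{4·3·8}·(+1)^3·(+1)^4 = +1.
|Ram(-80185290, 3684189)| = 4, even; anisotropic at {2, 3, 29, 47}.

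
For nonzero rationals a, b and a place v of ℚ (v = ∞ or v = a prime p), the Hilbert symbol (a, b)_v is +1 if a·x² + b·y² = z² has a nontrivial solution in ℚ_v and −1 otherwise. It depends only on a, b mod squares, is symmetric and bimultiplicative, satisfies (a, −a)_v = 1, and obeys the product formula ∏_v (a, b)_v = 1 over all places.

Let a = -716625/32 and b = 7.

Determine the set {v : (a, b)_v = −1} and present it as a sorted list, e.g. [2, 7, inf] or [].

[2, 5, 7, 13]

Mod squares: a ≡ -130, b ≡ 7. Check v ∈ {∞, 2, 3, 5, 7, 13}.
v=5: a=5^3·(≡1), b=5^0·(≡2) mod 5; (1|5)=+1, (2|5)=-1; (−1)^{3·0·2}·(+1)^0·(-1)^3 = -1.
v=13: a=13^1·(≡10), b=13^0·(≡7) mod 13; (10|13)=+1, (7|13)=-1; (−1)^{1·0·6}·(+1)^0·(-1)^1 = -1.
v=3: a=3^2·(≡2), b=3^0·(≡1) mod 3; (2|3)=-1, (1|3)=+1; (−1)^{2·0·1}·(-1)^0·(+1)^2 = +1.
v=∞: -130 < 0 and 7 > 0  ⇒  (a,b)_∞ = +1.
v=7: a=7^2·(≡3), b=7^1·(≡1) mod 7; (3|7)=-1, (1|7)=+1; (−1)^{2·1·3}·(-1)^1·(+1)^2 = -1.
v=2: v_2(a)=-5, v_2(b)=0; units ≡ 7, 7 (mod 8); ε·ε+αω+βω = 1·1+-5·0+0·0 ≡ 1  ⇒  (a,b)_2 = -1.
|Ram(-130, 7)| = 4, even; anisotropic at {2, 5, 7, 13}.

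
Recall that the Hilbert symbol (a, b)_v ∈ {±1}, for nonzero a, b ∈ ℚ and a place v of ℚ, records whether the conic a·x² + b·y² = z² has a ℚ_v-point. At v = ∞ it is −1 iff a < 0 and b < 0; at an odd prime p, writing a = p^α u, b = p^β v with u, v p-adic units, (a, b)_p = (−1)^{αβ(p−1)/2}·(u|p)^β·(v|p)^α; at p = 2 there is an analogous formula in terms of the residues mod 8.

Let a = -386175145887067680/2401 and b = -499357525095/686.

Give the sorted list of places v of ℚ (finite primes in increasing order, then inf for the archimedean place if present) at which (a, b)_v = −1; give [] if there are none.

Mod squares: a ≡ -27170, b ≡ -1330. Check v ∈ {∞, 2, 3, 5, 7, 11, 13, 19}.
v=11: a=11^3·(≡5), b=11^2·(≡4) mod 11; (5|11)=+1, (4|11)=+1; (−1)^{3·2·5}·(+1)^2·(+1)^3 = +1.
v=19: a=19^1·(≡13), b=19^1·(≡6) mod 19; (13|19)=-1, (6|19)=+1; (−1)^{1·1·9}·(-1)^1·(+1)^1 = +1.
v=3: a=3^2·(≡1), b=3^2·(≡2) mod 3; (1|3)=+1, (2|3)=-1; (−1)^{2·2·1}·(+1)^2·(-1)^2 = +1.
v=13: a=13^9·(≡10), b=13^6·(≡9) mod 13; (10|13)=+1, (9|13)=+1; (−1)^{9·6·6}·(+1)^6·(+1)^9 = +1.
v=5: a=5^1·(≡4), b=5^1·(≡1) mod 5; (4|5)=+1, (1|5)=+1; (−1)^{1·1·2}·(+1)^1·(+1)^1 = +1.
v=∞: -27170 < 0 and -1330 < 0  ⇒  (a,b)_∞ = -1.
v=2: v_2(a)=5, v_2(b)=-1; units ≡ 7, 7 (mod 8); ε·ε+αω+βω = 1·1+5·0+-1·0 ≡ 1  ⇒  (a,b)_2 = -1.
v=7: a=7^-4·(≡4), b=7^-3·(≡6) mod 7; (4|7)=+1, (6|7)=-1; (−1)^{-4·-3·3}·(+1)^-3·(-1)^-4 = +1.
|Ram(-27170, -1330)| = 2, even; anisotropic at {2, ∞}.

[2, inf]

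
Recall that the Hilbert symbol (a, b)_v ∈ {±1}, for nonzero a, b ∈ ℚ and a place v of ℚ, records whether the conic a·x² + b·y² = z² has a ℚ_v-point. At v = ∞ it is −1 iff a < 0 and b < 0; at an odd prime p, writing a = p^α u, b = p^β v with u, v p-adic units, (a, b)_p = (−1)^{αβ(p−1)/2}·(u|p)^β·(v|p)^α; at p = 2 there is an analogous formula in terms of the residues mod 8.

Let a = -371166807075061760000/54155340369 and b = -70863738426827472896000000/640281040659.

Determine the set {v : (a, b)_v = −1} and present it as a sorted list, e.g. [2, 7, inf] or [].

Mod squares: a ≡ -29, b ≡ -13844919. Check v ∈ {∞, 2, 3, 5, 7, 11, 13, 17, 23, 29, 31, 37}.
v=2: v_2(a)=24, v_2(b)=28; units ≡ 3, 1 (mod 8); ε·ε+αω+βω = 1·0+24·0+28·1 ≡ 0  ⇒  (a,b)_2 = +1.
v=3: a=3^-8·(≡1), b=3^-3·(≡2) mod 3; (1|3)=+1, (2|3)=-1; (−1)^{-8·-3·1}·(+1)^-3·(-1)^-8 = +1.
v=23: a=23^2·(≡19), b=23^3·(≡3) mod 23; (19|23)=-1, (3|23)=+1; (−1)^{2·3·11}·(-1)^3·(+1)^2 = -1.
v=∞: -29 < 0 and -13844919 < 0  ⇒  (a,b)_∞ = -1.
v=11: a=11^0·(≡9), b=11^1·(≡2) mod 11; (9|11)=+1, (2|11)=-1; (−1)^{0·1·5}·(+1)^1·(-1)^0 = +1.
v=7: a=7^4·(≡3), b=7^6·(≡5) mod 7; (3|7)=-1, (5|7)=-1; (−1)^{4·6·3}·(-1)^6·(-1)^4 = +1.
v=5: a=5^4·(≡1), b=5^6·(≡4) mod 5; (1|5)=+1, (4|5)=+1; (−1)^{4·6·2}·(+1)^6·(+1)^4 = +1.
v=37: a=37^0·(≡24), b=37^1·(≡35) mod 37; (24|37)=-1, (35|37)=-1; (−1)^{0·1·18}·(-1)^1·(-1)^0 = -1.
v=29: a=29^1·(≡6), b=29^1·(≡24) mod 29; (6|29)=+1, (24|29)=+1; (−1)^{1·1·14}·(+1)^1·(+1)^1 = +1.
v=13: a=13^-4·(≡9), b=13^-6·(≡3) mod 13; (9|13)=+1, (3|13)=+1; (−1)^{-4·-6·6}·(+1)^-6·(+1)^-4 = +1.
v=17: a=17^-2·(≡12), b=17^-3·(≡11) mod 17; (12|17)=-1, (11|17)=-1; (−1)^{-2·-3·8}·(-1)^-3·(-1)^-2 = -1.
v=31: a=31^2·(≡1), b=31^0·(≡27) mod 31; (1|31)=+1, (27|31)=-1; (−1)^{2·0·15}·(+1)^0·(-1)^2 = +1.
Ram(-29, -13844919) = {17, 23, 37, ∞}; no ℚ_17-point on the conic.

[17, 23, 37, inf]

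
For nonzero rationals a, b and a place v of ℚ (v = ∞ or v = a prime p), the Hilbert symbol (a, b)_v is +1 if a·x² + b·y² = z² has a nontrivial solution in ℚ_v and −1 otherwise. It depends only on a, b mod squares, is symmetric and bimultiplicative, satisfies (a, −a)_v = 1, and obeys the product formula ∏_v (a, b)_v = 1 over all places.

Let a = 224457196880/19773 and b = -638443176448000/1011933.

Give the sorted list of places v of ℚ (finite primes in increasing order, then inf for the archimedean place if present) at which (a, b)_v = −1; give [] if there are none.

[13, 23]

Mod squares: a ≡ 65, b ≡ -10465. Check v ∈ {∞, 2, 3, 5, 7, 11, 13, 23, 31, 47}.
v=31: a=31^0·(≡12), b=31^-2·(≡29) mod 31; (12|31)=-1, (29|31)=-1; (−1)^{0·-2·15}·(-1)^-2·(-1)^0 = +1.
v=3: a=3^-2·(≡2), b=3^-4·(≡2) mod 3; (2|3)=-1, (2|3)=-1; (−1)^{-2·-4·1}·(-1)^-4·(-1)^-2 = +1.
v=13: a=13^-3·(≡8), b=13^-1·(≡9) mod 13; (8|13)=-1, (9|13)=+1; (−1)^{-3·-1·6}·(-1)^-1·(+1)^-3 = -1.
v=11: a=11^0·(≡8), b=11^4·(≡2) mod 11; (8|11)=-1, (2|11)=-1; (−1)^{0·4·5}·(-1)^4·(-1)^0 = +1.
v=2: v_2(a)=4, v_2(b)=12; units ≡ 1, 7 (mod 8); ε·ε+αω+βω = 0·1+4·0+12·0 ≡ 0  ⇒  (a,b)_2 = +1.
v=5: a=5^1·(≡2), b=5^3·(≡2) mod 5; (2|5)=-1, (2|5)=-1; (−1)^{1·3·2}·(-1)^3·(-1)^1 = +1.
v=7: a=7^4·(≡4), b=7^1·(≡3) mod 7; (4|7)=+1, (3|7)=-1; (−1)^{4·1·3}·(+1)^1·(-1)^4 = +1.
v=23: a=23^2·(≡22), b=23^3·(≡10) mod 23; (22|23)=-1, (10|23)=-1; (−1)^{2·3·11}·(-1)^3·(-1)^2 = -1.
v=47: a=47^2·(≡1), b=47^0·(≡4) mod 47; (1|47)=+1, (4|47)=+1; (−1)^{2·0·23}·(+1)^0·(+1)^2 = +1.
v=∞: 65 > 0 and -10465 < 0  ⇒  (a,b)_∞ = +1.
(65, -10465 / ℚ) ramifies at {13, 23}: a division algebra.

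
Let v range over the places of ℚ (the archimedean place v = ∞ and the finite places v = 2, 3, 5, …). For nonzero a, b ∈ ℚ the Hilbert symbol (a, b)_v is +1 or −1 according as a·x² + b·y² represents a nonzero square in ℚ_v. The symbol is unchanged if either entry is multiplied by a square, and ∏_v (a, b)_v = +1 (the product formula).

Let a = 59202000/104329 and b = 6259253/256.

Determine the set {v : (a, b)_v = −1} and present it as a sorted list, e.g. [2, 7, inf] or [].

[5, 13, 23, 37]

(a, b) ≡ (16445, 37037) mod (ℚ^×)²; places V = {2, 3, 5, 7, 11, 13, 17, 19, 23, 37, ∞}.
(a,b)_11: α=1, u≡6; β=1, v≡5 (mod 11); (6|11)=-1, (5|11)=+1; sign (−1)^1·-1^1·+1^1 = +1.
(a,b)_∞: sgn(16445)=+, sgn(37037)=+, so +1.
(a,b)_17: α=-2, u≡11; β=0, v≡6 (mod 17); (11|17)=-1, (6|17)=-1; sign (−1)^0·-1^0·-1^-2 = +1.
(a,b)_3: α=2, u≡2; β=0, v≡2 (mod 3); (2|3)=-1, (2|3)=-1; sign (−1)^0·-1^0·-1^2 = +1.
(a,b)_19: α=-2, u≡13; β=0, v≡5 (mod 19); (13|19)=-1, (5|19)=+1; sign (−1)^0·-1^0·+1^-2 = +1.
(a,b)_23: α=1, u≡1; β=0, v≡11 (mod 23); (1|23)=+1, (11|23)=-1; sign (−1)^0·+1^0·-1^1 = -1.
(a,b)_7: α=0, u≡4; β=1, v≡5 (mod 7); (4|7)=+1, (5|7)=-1; sign (−1)^0·+1^1·-1^0 = +1.
(a,b)_37: α=0, u≡20; β=1, v≡23 (mod 37); (20|37)=-1, (23|37)=-1; sign (−1)^0·-1^1·-1^0 = -1.
(a,b)_5: α=3, u≡4; β=0, v≡3 (mod 5); (4|5)=+1, (3|5)=-1; sign (−1)^0·+1^0·-1^3 = -1.
(a,b)_2: α=4, β=-8; u≡5, v≡5 (mod 8); ε(u)ε(v)=0·0, αω(v)=4·1, βω(u)=-8·1; sum ≡ 0  ⇒  +1.
(a,b)_13: α=1, u≡12; β=3, v≡6 (mod 13); (12|13)=+1, (6|13)=-1; sign (−1)^0·+1^3·-1^1 = -1.
(16445, 37037 / ℚ) ramifies at {5, 13, 23, 37}: a division algebra.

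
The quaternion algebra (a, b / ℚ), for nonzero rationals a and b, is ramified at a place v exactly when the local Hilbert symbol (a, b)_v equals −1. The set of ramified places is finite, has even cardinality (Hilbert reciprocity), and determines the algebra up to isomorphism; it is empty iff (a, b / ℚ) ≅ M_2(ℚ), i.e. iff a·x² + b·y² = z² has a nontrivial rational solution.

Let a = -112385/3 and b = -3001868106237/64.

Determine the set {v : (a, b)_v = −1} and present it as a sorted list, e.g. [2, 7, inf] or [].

Mod squares: a ≡ -1995, b ≡ -253. Check v ∈ {∞, 2, 3, 5, 7, 11, 13, 19, 23}.
v=5: a=5^1·(≡1), b=5^0·(≡2) mod 5; (1|5)=+1, (2|5)=-1; (−1)^{1·0·2}·(+1)^0·(-1)^1 = -1.
v=11: a=11^0·(≡8), b=11^1·(≡7) mod 11; (8|11)=-1, (7|11)=-1; (−1)^{0·1·5}·(-1)^1·(-1)^0 = -1.
v=3: a=3^-1·(≡1), b=3^4·(≡2) mod 3; (1|3)=+1, (2|3)=-1; (−1)^{-1·4·1}·(+1)^4·(-1)^-1 = -1.
v=23: a=23^0·(≡13), b=23^1·(≡16) mod 23; (13|23)=+1, (16|23)=+1; (−1)^{0·1·11}·(+1)^1·(+1)^0 = +1.
v=∞: -1995 < 0 and -253 < 0  ⇒  (a,b)_∞ = -1.
v=2: v_2(a)=0, v_2(b)=-6; units ≡ 5, 3 (mod 8); ε·ε+αω+βω = 0·1+0·1+-6·1 ≡ 0  ⇒  (a,b)_2 = +1.
v=19: a=19^1·(≡17), b=19^2·(≡3) mod 19; (17|19)=+1, (3|19)=-1; (−1)^{1·2·9}·(+1)^2·(-1)^1 = -1.
v=7: a=7^1·(≡1), b=7^4·(≡5) mod 7; (1|7)=+1, (5|7)=-1; (−1)^{1·4·3}·(+1)^4·(-1)^1 = -1.
v=13: a=13^2·(≡8), b=13^2·(≡8) mod 13; (8|13)=-1, (8|13)=-1; (−1)^{2·2·6}·(-1)^2·(-1)^2 = +1.
Ram(-1995, -253) = {3, 5, 7, 11, 19, ∞}; no ℚ_3-point on the conic.

[3, 5, 7, 11, 19, inf]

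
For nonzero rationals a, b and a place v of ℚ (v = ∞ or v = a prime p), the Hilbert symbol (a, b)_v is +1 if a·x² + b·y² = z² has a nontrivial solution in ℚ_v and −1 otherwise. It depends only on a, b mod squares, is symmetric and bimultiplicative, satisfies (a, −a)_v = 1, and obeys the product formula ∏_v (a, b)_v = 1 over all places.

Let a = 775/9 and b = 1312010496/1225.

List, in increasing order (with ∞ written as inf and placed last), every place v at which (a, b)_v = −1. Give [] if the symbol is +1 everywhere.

[17, 19]

Mod squares: a ≡ 31, b ≡ 569449. Check v ∈ {∞, 2, 3, 5, 7, 17, 19, 31, 41, 43}.
v=3: a=3^-2·(≡1), b=3^2·(≡1) mod 3; (1|3)=+1, (1|3)=+1; (−1)^{-2·2·1}·(+1)^2·(+1)^-2 = +1.
v=7: a=7^0·(≡6), b=7^-2·(≡5) mod 7; (6|7)=-1, (5|7)=-1; (−1)^{0·-2·3}·(-1)^-2·(-1)^0 = +1.
v=43: a=43^0·(≡24), b=43^1·(≡7) mod 43; (24|43)=+1, (7|43)=-1; (−1)^{0·1·21}·(+1)^1·(-1)^0 = +1.
v=31: a=31^1·(≡20), b=31^0·(≡14) mod 31; (20|31)=+1, (14|31)=+1; (−1)^{1·0·15}·(+1)^0·(+1)^1 = +1.
v=19: a=19^0·(≡8), b=19^1·(≡15) mod 19; (8|19)=-1, (15|19)=-1; (−1)^{0·1·9}·(-1)^1·(-1)^0 = -1.
v=∞: 31 > 0 and 569449 > 0  ⇒  (a,b)_∞ = +1.
v=5: a=5^2·(≡4), b=5^-2·(≡4) mod 5; (4|5)=+1, (4|5)=+1; (−1)^{2·-2·2}·(+1)^-2·(+1)^2 = +1.
v=17: a=17^0·(≡3), b=17^1·(≡12) mod 17; (3|17)=-1, (12|17)=-1; (−1)^{0·1·8}·(-1)^1·(-1)^0 = -1.
v=41: a=41^0·(≡36), b=41^1·(≡16) mod 41; (36|41)=+1, (16|41)=+1; (−1)^{0·1·20}·(+1)^1·(+1)^0 = +1.
v=2: v_2(a)=0, v_2(b)=8; units ≡ 7, 1 (mod 8); ε·ε+αω+βω = 1·0+0·0+8·0 ≡ 0  ⇒  (a,b)_2 = +1.
|Ram(31, 569449)| = 2, even; anisotropic at {17, 19}.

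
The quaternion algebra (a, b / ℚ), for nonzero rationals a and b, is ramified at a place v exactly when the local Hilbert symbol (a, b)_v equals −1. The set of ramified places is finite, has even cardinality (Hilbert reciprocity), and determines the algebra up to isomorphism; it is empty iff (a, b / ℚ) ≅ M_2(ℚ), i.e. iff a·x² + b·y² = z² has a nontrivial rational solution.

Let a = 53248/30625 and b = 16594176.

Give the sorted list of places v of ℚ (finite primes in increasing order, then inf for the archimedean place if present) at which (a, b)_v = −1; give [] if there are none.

(a, b) ≡ (13, 64821) mod (ℚ^×)²; places V = {2, 3, 5, 7, 13, 17, 31, 41, ∞}.
(a,b)_17: α=0, u≡9; β=1, v≡5 (mod 17); (9|17)=+1, (5|17)=-1; sign (−1)^0·+1^1·-1^0 = +1.
(a,b)_31: α=0, u≡24; β=1, v≡19 (mod 31); (24|31)=-1, (19|31)=+1; sign (−1)^0·-1^1·+1^0 = -1.
(a,b)_7: α=-2, u≡3; β=0, v≡4 (mod 7); (3|7)=-1, (4|7)=+1; sign (−1)^0·-1^0·+1^-2 = +1.
(a,b)_∞: sgn(13)=+, sgn(64821)=+, so +1.
(a,b)_41: α=0, u≡26; β=1, v≡25 (mod 41); (26|41)=-1, (25|41)=+1; sign (−1)^0·-1^1·+1^0 = -1.
(a,b)_13: α=1, u≡4; β=0, v≡1 (mod 13); (4|13)=+1, (1|13)=+1; sign (−1)^0·+1^0·+1^1 = +1.
(a,b)_5: α=-4, u≡2; β=0, v≡1 (mod 5); (2|5)=-1, (1|5)=+1; sign (−1)^0·-1^0·+1^-4 = +1.
(a,b)_3: α=0, u≡1; β=1, v≡1 (mod 3); (1|3)=+1, (1|3)=+1; sign (−1)^0·+1^1·+1^0 = +1.
(a,b)_2: α=12, β=8; u≡5, v≡5 (mod 8); ε(u)ε(v)=0·0, αω(v)=12·1, βω(u)=8·1; sum ≡ 0  ⇒  +1.
|Ram(13, 64821)| = 2, even; anisotropic at {31, 41}.

[31, 41]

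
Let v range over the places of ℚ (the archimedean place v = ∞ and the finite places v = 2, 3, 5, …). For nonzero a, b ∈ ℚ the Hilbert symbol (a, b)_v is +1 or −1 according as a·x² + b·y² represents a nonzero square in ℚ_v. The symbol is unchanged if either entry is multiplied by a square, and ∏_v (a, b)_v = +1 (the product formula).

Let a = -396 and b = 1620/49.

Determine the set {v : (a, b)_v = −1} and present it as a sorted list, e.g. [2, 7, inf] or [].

[]

(a, b) ≡ (-11, 5) mod (ℚ^×)²; places V = {2, 3, 5, 7, 11, ∞}.
(a,b)_∞: sgn(-11)=−, sgn(5)=+, so +1.
(a,b)_3: α=2, u≡1; β=4, v≡2 (mod 3); (1|3)=+1, (2|3)=-1; sign (−1)^0·+1^4·-1^2 = +1.
(a,b)_11: α=1, u≡8; β=0, v≡5 (mod 11); (8|11)=-1, (5|11)=+1; sign (−1)^0·-1^0·+1^1 = +1.
(a,b)_2: α=2, β=2; u≡5, v≡5 (mod 8); ε(u)ε(v)=0·0, αω(v)=2·1, βω(u)=2·1; sum ≡ 0  ⇒  +1.
(a,b)_5: α=0, u≡4; β=1, v≡1 (mod 5); (4|5)=+1, (1|5)=+1; sign (−1)^0·+1^1·+1^0 = +1.
(a,b)_7: α=0, u≡3; β=-2, v≡3 (mod 7); (3|7)=-1, (3|7)=-1; sign (−1)^0·-1^-2·-1^0 = +1.
Every local symbol is +1, so the conic -11·x² + 5·y² = z² has ℚ_v-points for all v and hence a ℚ-point; (a, b / ℚ) ≅ M_2(ℚ).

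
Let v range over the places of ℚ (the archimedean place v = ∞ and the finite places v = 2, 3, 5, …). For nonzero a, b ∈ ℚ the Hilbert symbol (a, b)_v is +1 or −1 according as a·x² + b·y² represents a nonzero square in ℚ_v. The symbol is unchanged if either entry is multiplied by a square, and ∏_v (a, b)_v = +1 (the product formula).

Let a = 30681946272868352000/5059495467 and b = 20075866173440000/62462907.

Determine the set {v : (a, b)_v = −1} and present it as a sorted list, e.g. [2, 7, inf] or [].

Mod squares: a ≡ 19635, b ≡ 415338. Check v ∈ {∞, 2, 3, 5, 7, 11, 13, 17, 29, 31}.
v=13: a=13^-4·(≡5), b=13^-4·(≡9) mod 13; (5|13)=-1, (9|13)=+1; (−1)^{-4·-4·6}·(-1)^-4·(+1)^-4 = +1.
v=17: a=17^3·(≡4), b=17^2·(≡12) mod 17; (4|17)=+1, (12|17)=-1; (−1)^{3·2·8}·(+1)^2·(-1)^3 = -1.
v=31: a=31^2·(≡17), b=31^1·(≡29) mod 31; (17|31)=-1, (29|31)=-1; (−1)^{2·1·15}·(-1)^1·(-1)^2 = -1.
v=3: a=3^-11·(≡2), b=3^-7·(≡2) mod 3; (2|3)=-1, (2|3)=-1; (−1)^{-11·-7·1}·(-1)^-7·(-1)^-11 = -1.
v=∞: 19635 > 0 and 415338 > 0  ⇒  (a,b)_∞ = +1.
v=7: a=7^3·(≡5), b=7^3·(≡2) mod 7; (5|7)=-1, (2|7)=+1; (−1)^{3·3·3}·(-1)^3·(+1)^3 = +1.
v=2: v_2(a)=14, v_2(b)=15; units ≡ 3, 5 (mod 8); ε·ε+αω+βω = 1·0+14·1+15·1 ≡ 1  ⇒  (a,b)_2 = -1.
v=5: a=5^3·(≡3), b=5^4·(≡2) mod 5; (3|5)=-1, (2|5)=-1; (−1)^{3·4·2}·(-1)^4·(-1)^3 = -1.
v=29: a=29^2·(≡10), b=29^1·(≡25) mod 29; (10|29)=-1, (25|29)=+1; (−1)^{2·1·14}·(-1)^1·(+1)^2 = -1.
v=11: a=11^1·(≡3), b=11^1·(≡8) mod 11; (3|11)=+1, (8|11)=-1; (−1)^{1·1·5}·(+1)^1·(-1)^1 = +1.
Ram(19635, 415338) = {2, 3, 5, 17, 29, 31}; no ℚ_2-point on the conic.

[2, 3, 5, 17, 29, 31]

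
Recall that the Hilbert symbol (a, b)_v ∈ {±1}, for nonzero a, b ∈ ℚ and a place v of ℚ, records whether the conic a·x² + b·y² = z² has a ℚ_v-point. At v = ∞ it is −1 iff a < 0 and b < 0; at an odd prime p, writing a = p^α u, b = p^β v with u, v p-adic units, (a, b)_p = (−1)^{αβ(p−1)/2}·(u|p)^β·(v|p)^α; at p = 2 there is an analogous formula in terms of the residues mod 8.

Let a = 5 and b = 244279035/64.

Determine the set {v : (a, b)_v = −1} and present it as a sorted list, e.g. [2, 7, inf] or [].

Mod squares: a ≡ 5, b ≡ 224315. Check v ∈ {∞, 2, 3, 5, 7, 11, 13, 17, 29}.
v=13: a=13^0·(≡5), b=13^1·(≡12) mod 13; (5|13)=-1, (12|13)=+1; (−1)^{0·1·6}·(-1)^1·(+1)^0 = -1.
v=∞: 5 > 0 and 224315 > 0  ⇒  (a,b)_∞ = +1.
v=3: a=3^0·(≡2), b=3^2·(≡2) mod 3; (2|3)=-1, (2|3)=-1; (−1)^{0·2·1}·(-1)^2·(-1)^0 = +1.
v=7: a=7^0·(≡5), b=7^1·(≡3) mod 7; (5|7)=-1, (3|7)=-1; (−1)^{0·1·3}·(-1)^1·(-1)^0 = -1.
v=11: a=11^0·(≡5), b=11^2·(≡3) mod 11; (5|11)=+1, (3|11)=+1; (−1)^{0·2·5}·(+1)^2·(+1)^0 = +1.
v=2: v_2(a)=0, v_2(b)=-6; units ≡ 5, 3 (mod 8); ε·ε+αω+βω = 0·1+0·1+-6·1 ≡ 0  ⇒  (a,b)_2 = +1.
v=5: a=5^1·(≡1), b=5^1·(≡3) mod 5; (1|5)=+1, (3|5)=-1; (−1)^{1·1·2}·(+1)^1·(-1)^1 = -1.
v=17: a=17^0·(≡5), b=17^1·(≡12) mod 17; (5|17)=-1, (12|17)=-1; (−1)^{0·1·8}·(-1)^1·(-1)^0 = -1.
v=29: a=29^0·(≡5), b=29^1·(≡27) mod 29; (5|29)=+1, (27|29)=-1; (−1)^{0·1·14}·(+1)^1·(-1)^0 = +1.
Ram(5, 224315) = {5, 7, 13, 17}; no ℚ_5-point on the conic.

[5, 7, 13, 17]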